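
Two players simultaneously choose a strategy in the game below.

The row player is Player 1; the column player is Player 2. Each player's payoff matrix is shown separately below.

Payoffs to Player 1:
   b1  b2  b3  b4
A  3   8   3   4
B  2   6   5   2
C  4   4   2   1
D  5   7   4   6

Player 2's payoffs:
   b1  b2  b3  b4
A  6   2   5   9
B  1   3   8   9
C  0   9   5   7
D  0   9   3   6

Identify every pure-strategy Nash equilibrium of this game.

This game has no pure Nash equilibrium.

(A, b1): Player 1 can switch to C (3 → 4). Not NE.
(A, b2): Player 2 can switch to b1 (2 → 6). Not NE.
(A, b3): Player 1 can switch to B (3 → 5). Not NE.
(A, b4): Player 1 can switch to D (4 → 6). Not NE.
(B, b1): Player 1 can switch to A (2 → 3). Not NE.
(B, b2): Player 1 can switch to A (6 → 8). Not NE.
(B, b3): Player 2 can switch to b4 (8 → 9). Not NE.
(B, b4): Player 1 can switch to A (2 → 4). Not NE.
(The remaining 8 profiles each have a profitable deviation by the same check.)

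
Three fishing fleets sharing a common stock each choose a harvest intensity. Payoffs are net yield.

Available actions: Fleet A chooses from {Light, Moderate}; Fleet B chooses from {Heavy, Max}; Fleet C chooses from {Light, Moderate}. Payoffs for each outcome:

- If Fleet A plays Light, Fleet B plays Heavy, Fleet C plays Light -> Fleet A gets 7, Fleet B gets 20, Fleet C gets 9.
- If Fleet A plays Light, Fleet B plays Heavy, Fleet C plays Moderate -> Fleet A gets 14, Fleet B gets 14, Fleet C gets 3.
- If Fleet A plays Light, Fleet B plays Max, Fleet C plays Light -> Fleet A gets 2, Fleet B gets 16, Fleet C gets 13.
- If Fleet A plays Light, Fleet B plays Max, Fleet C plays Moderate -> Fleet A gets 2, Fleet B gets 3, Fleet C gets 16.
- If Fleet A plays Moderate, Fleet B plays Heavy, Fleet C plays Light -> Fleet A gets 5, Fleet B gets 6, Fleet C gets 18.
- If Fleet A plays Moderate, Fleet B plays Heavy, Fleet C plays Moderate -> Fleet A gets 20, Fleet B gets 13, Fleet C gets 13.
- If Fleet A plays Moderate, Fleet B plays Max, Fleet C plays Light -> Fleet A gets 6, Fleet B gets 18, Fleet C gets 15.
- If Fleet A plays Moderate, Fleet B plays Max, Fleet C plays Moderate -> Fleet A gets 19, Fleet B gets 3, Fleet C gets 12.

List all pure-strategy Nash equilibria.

Pure-strategy Nash equilibria: (Light, Heavy, Light) and (Moderate, Max, Light)

Fleet A against (Heavy, Light): payoffs 7, 5 → best response Light.
Fleet A against (Heavy, Moderate): payoffs 14, 20 → best response Moderate.
Fleet A against (Max, Light): payoffs 2, 6 → best response Moderate.
Fleet A against (Max, Moderate): payoffs 2, 19 → best response Moderate.
Fleet B against (Light, Light): payoffs 20, 16 → best response Heavy.
Fleet B against (Light, Moderate): payoffs 14, 3 → best response Heavy.
Fleet B against (Moderate, Light): payoffs 6, 18 → best response Max.
Fleet B against (Moderate, Moderate): payoffs 13, 3 → best response Heavy.
Fleet C against (Light, Heavy): payoffs 9, 3 → best response Light.
Fleet C against (Light, Max): payoffs 13, 16 → best response Moderate.
Fleet C against (Moderate, Heavy): payoffs 18, 13 → best response Light.
Fleet C against (Moderate, Max): payoffs 15, 12 → best response Light.
Mutual best responses: (Light, Heavy, Light); (Moderate, Max, Light).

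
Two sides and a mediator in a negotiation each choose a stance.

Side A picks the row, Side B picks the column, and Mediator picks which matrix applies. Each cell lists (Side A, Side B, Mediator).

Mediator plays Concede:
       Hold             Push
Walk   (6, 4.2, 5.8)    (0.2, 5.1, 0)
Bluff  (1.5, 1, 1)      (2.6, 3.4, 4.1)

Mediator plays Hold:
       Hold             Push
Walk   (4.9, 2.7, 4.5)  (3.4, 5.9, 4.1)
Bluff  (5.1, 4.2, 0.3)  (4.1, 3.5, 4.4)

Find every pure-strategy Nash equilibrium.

For each strategy profile, look for a profitable unilateral deviation.
(Walk, Hold, Concede): Side B can switch to Push (4.2 → 5.1). Not NE.
(Walk, Hold, Hold): Side A can switch to Bluff (4.9 → 5.1). Not NE.
(Walk, Push, Concede): Side A can switch to Bluff (0.2 → 2.6). Not NE.
(Walk, Push, Hold): Side A can switch to Bluff (3.4 → 4.1). Not NE.
(Bluff, Hold, Concede): Side A can switch to Walk (1.5 → 6). Not NE.
(Bluff, Hold, Hold): Mediator can switch to Concede (0.3 → 1). Not NE.
(Bluff, Push, Concede): Mediator can switch to Hold (4.1 → 4.4). Not NE.
(Bluff, Push, Hold): Side B can switch to Hold (3.5 → 4.2). Not NE.

No pure-strategy Nash equilibrium.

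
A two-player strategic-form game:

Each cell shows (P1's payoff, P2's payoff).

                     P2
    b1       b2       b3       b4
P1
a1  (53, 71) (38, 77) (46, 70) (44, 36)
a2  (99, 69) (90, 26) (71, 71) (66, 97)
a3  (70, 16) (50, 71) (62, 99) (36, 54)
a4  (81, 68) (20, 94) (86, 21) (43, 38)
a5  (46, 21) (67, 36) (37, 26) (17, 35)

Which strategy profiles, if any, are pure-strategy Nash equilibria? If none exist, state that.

The unique pure-strategy Nash equilibrium is (a2, b4).

Check each profile: it is a Nash equilibrium iff no player can strictly gain by switching unilaterally.
(a1, b1): P1 can switch to a2 (53 → 99). Not NE.
(a1, b2): P1 can switch to a2 (38 → 90). Not NE.
(a1, b3): P1 can switch to a2 (46 → 71). Not NE.
(a1, b4): P1 can switch to a2 (44 → 66). Not NE.
(a2, b1): P2 can switch to b3 (69 → 71). Not NE.
(a2, b2): P2 can switch to b1 (26 → 69). Not NE.
(a2, b3): P1 can switch to a4 (71 → 86). Not NE.
(a2, b4): P1 gets 66, best alternative 44; P2 gets 97, best alternative 71. No profitable deviation — NE.
(a3, b1): P1 can switch to a2 (70 → 99). Not NE.
(The remaining 11 profiles each have a profitable deviation by the same check.)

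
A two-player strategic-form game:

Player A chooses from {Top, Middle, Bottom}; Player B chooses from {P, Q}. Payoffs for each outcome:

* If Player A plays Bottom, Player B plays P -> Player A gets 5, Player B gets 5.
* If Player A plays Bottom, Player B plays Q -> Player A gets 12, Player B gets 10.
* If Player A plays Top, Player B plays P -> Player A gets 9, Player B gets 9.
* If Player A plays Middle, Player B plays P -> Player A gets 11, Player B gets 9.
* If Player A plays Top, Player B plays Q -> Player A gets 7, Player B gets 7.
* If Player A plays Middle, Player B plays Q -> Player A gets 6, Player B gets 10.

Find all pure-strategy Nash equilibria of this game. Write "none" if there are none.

(Bottom, Q)

(Top, P): Player A can switch to Middle (9 → 11). Not NE.
(Top, Q): Player A can switch to Bottom (7 → 12). Not NE.
(Middle, P): Player B can switch to Q (9 → 10). Not NE.
(Middle, Q): Player A can switch to Top (6 → 7). Not NE.
(Bottom, P): Player A can switch to Top (5 → 9). Not NE.
(Bottom, Q): Player A gets 12, best alternative 7; Player B gets 10, best alternative 5. No profitable deviation — NE.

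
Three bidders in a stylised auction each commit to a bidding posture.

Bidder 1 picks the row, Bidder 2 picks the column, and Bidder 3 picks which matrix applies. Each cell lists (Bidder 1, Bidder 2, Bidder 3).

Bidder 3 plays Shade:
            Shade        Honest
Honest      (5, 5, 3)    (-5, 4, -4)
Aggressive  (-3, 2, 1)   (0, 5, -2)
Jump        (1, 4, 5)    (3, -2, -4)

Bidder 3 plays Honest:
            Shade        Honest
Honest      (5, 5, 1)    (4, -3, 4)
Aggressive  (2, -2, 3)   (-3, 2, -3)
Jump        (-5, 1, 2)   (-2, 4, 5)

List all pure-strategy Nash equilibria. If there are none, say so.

(Honest, Shade, Shade)

For each strategy profile, look for a profitable unilateral deviation.
(Honest, Shade, Shade): Bidder 1 gets 5, best alternative 1; Bidder 2 gets 5, best alternative 4; Bidder 3 gets 3, best alternative 1. No profitable deviation — NE.
(Honest, Shade, Honest): Bidder 3 can switch to Shade (1 → 3). Not NE.
(Honest, Honest, Shade): Bidder 1 can switch to Aggressive (-5 → 0). Not NE.
(Honest, Honest, Honest): Bidder 2 can switch to Shade (-3 → 5). Not NE.
(Aggressive, Shade, Shade): Bidder 1 can switch to Honest (-3 → 5). Not NE.
(Aggressive, Shade, Honest): Bidder 1 can switch to Honest (2 → 5). Not NE.
(Aggressive, Honest, Shade): Bidder 1 can switch to Jump (0 → 3). Not NE.
(Aggressive, Honest, Honest): Bidder 1 can switch to Honest (-3 → 4). Not NE.
(Jump, Shade, Shade): Bidder 1 can switch to Honest (1 → 5). Not NE.
(Jump, Shade, Honest): Bidder 1 can switch to Honest (-5 → 5). Not NE.
(Jump, Honest, Shade): Bidder 2 can switch to Shade (-2 → 4). Not NE.
(Jump, Honest, Honest): Bidder 1 can switch to Honest (-2 → 4). Not NE.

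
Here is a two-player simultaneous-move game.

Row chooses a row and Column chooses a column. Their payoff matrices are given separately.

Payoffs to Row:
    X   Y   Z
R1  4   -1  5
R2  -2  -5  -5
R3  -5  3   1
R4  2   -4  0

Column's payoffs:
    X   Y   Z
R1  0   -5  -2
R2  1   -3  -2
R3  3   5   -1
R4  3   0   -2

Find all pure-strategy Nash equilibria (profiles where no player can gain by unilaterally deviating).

(R1, X) and (R3, Y)

Row against X: payoffs 4, -2, -5, 2 → best response R1.
Row against Y: payoffs -1, -5, 3, -4 → best response R3.
Row against Z: payoffs 5, -5, 1, 0 → best response R1.
Column against R1: payoffs 0, -5, -2 → best response X.
Column against R2: payoffs 1, -3, -2 → best response X.
Column against R3: payoffs 3, 5, -1 → best response Y.
Column against R4: payoffs 3, 0, -2 → best response X.
Mutual best responses: (R1, X); (R3, Y).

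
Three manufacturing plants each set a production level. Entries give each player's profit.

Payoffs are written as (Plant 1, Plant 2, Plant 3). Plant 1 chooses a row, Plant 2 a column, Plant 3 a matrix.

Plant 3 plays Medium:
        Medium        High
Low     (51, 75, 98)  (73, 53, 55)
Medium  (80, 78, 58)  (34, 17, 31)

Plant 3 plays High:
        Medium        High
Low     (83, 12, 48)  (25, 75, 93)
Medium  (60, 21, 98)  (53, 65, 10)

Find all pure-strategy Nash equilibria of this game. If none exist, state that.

This game has no pure Nash equilibrium.

Plant 1 against (Medium, Medium): payoffs 51, 80 → best response Medium.
Plant 1 against (Medium, High): payoffs 83, 60 → best response Low.
Plant 1 against (High, Medium): payoffs 73, 34 → best response Low.
Plant 1 against (High, High): payoffs 25, 53 → best response Medium.
Plant 2 against (Low, Medium): payoffs 75, 53 → best response Medium.
Plant 2 against (Low, High): payoffs 12, 75 → best response High.
Plant 2 against (Medium, Medium): payoffs 78, 17 → best response Medium.
Plant 2 against (Medium, High): payoffs 21, 65 → best response High.
Plant 3 against (Low, Medium): payoffs 98, 48 → best response Medium.
Plant 3 against (Low, High): payoffs 55, 93 → best response High.
Plant 3 against (Medium, Medium): payoffs 58, 98 → best response High.
Plant 3 against (Medium, High): payoffs 31, 10 → best response Medium.
No profile is a mutual best response for all players.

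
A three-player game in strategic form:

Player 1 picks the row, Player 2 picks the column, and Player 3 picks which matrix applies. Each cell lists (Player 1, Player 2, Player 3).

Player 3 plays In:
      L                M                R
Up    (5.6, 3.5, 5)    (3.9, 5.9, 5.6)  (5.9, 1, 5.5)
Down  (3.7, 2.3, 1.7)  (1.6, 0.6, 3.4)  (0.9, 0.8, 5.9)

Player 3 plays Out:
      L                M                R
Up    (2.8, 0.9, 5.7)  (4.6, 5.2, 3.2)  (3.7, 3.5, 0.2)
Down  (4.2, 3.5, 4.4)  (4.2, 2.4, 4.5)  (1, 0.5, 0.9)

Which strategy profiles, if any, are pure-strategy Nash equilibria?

(Up, L, In): Player 2 can switch to M (3.5 → 5.9). Not NE.
(Up, L, Out): Player 1 can switch to Down (2.8 → 4.2). Not NE.
(Up, M, In): Player 1 gets 3.9, best alternative 1.6; Player 2 gets 5.9, best alternative 3.5; Player 3 gets 5.6, best alternative 3.2. No profitable deviation — NE.
(Up, M, Out): Player 3 can switch to In (3.2 → 5.6). Not NE.
(Up, R, In): Player 2 can switch to L (1 → 3.5). Not NE.
(Up, R, Out): Player 2 can switch to M (3.5 → 5.2). Not NE.
(Down, L, In): Player 1 can switch to Up (3.7 → 5.6). Not NE.
(Down, L, Out): Player 1 gets 4.2, best alternative 2.8; Player 2 gets 3.5, best alternative 2.4; Player 3 gets 4.4, best alternative 1.7. No profitable deviation — NE.
(Down, M, In): Player 1 can switch to Up (1.6 → 3.9). Not NE.
(Down, M, Out): Player 1 can switch to Up (4.2 → 4.6). Not NE.
(The remaining 2 profiles each have a profitable deviation by the same check.)

The pure Nash equilibria are (Up, M, In); (Down, L, Out).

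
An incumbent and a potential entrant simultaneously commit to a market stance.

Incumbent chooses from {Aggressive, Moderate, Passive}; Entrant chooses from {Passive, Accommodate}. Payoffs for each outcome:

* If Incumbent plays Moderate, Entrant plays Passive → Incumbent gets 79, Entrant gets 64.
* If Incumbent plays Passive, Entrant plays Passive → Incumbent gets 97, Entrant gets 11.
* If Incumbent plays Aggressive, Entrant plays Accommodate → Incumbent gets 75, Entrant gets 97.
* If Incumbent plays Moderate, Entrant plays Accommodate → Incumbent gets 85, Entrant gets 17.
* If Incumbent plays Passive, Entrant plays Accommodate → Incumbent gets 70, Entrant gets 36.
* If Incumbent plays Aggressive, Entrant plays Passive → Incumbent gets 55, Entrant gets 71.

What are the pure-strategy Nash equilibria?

There is no pure-strategy Nash equilibrium.

For each player, find the best response to each opponent profile; mutual best responses are the pure NE.
Incumbent against Passive: payoffs 55, 79, 97 → best response Passive.
Incumbent against Accommodate: payoffs 75, 85, 70 → best response Moderate.
Entrant against Aggressive: payoffs 71, 97 → best response Accommodate.
Entrant against Moderate: payoffs 64, 17 → best response Passive.
Entrant against Passive: payoffs 11, 36 → best response Accommodate.
No profile is a mutual best response for all players.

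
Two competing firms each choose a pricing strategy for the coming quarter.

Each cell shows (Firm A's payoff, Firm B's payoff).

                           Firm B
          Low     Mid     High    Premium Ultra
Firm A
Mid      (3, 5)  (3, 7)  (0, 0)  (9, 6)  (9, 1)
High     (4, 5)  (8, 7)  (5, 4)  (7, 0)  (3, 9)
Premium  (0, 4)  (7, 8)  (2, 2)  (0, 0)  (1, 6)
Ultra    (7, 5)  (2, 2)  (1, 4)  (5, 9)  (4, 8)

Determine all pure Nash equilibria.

No pure-strategy Nash equilibrium.

Mark each player's best response to every combination of opponents' strategies; a profile where every player is best-responding is a pure Nash equilibrium.
Firm A against Low: payoffs 3, 4, 0, 7 → best response Ultra.
Firm A against Mid: payoffs 3, 8, 7, 2 → best response High.
Firm A against High: payoffs 0, 5, 2, 1 → best response High.
Firm A against Premium: payoffs 9, 7, 0, 5 → best response Mid.
Firm A against Ultra: payoffs 9, 3, 1, 4 → best response Mid.
Firm B against Mid: payoffs 5, 7, 0, 6, 1 → best response Mid.
Firm B against High: payoffs 5, 7, 4, 0, 9 → best response Ultra.
Firm B against Premium: payoffs 4, 8, 2, 0, 6 → best response Mid.
Firm B against Ultra: payoffs 5, 2, 4, 9, 8 → best response Premium.
No profile is a mutual best response for all players.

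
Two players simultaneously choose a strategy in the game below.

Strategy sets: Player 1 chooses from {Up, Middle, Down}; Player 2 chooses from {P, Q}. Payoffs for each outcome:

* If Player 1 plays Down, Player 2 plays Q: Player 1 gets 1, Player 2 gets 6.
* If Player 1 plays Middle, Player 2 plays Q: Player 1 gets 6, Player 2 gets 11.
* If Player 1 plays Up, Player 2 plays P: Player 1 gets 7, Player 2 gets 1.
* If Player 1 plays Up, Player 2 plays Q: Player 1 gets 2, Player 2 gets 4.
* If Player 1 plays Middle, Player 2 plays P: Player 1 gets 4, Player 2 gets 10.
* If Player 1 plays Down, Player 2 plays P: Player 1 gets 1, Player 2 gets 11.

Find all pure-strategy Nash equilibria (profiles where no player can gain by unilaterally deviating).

Player 1 against P: payoffs 7, 4, 1 → best response Up.
Player 1 against Q: payoffs 2, 6, 1 → best response Middle.
Player 2 against Up: payoffs 1, 4 → best response Q.
Player 2 against Middle: payoffs 10, 11 → best response Q.
Player 2 against Down: payoffs 11, 6 → best response P.
Mutual best responses: (Middle, Q).

Pure NE: (Middle, Q)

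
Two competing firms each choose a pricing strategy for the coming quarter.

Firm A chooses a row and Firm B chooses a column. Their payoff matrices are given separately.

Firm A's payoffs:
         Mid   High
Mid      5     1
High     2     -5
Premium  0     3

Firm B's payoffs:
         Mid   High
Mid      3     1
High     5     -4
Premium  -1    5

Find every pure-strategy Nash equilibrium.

Firm A against Mid: payoffs 5, 2, 0 → best response Mid.
Firm A against High: payoffs 1, -5, 3 → best response Premium.
Firm B against Mid: payoffs 3, 1 → best response Mid.
Firm B against High: payoffs 5, -4 → best response Mid.
Firm B against Premium: payoffs -1, 5 → best response High.
Mutual best responses: (Mid, Mid); (Premium, High).

(Mid, Mid), (Premium, High)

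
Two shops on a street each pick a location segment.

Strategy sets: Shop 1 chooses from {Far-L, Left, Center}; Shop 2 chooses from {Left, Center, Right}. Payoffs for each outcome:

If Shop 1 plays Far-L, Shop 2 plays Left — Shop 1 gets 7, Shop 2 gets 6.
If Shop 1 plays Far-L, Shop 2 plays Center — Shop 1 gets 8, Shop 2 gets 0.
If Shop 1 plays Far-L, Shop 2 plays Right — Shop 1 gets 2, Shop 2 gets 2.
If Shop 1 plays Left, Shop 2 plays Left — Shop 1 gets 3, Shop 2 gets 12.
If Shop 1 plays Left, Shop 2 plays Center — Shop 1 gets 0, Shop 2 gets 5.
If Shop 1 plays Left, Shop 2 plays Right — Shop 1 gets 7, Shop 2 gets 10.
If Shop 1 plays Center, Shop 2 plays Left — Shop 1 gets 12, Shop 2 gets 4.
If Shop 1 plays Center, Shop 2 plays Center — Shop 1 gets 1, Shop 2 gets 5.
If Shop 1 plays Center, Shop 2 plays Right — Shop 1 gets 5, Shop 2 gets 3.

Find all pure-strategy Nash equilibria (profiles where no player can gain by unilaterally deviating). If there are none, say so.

This game has no pure Nash equilibrium.

For each player, find the best response to each opponent profile; mutual best responses are the pure NE.
Shop 1 against Left: payoffs 7, 3, 12 → best response Center.
Shop 1 against Center: payoffs 8, 0, 1 → best response Far-L.
Shop 1 against Right: payoffs 2, 7, 5 → best response Left.
Shop 2 against Far-L: payoffs 6, 0, 2 → best response Left.
Shop 2 against Left: payoffs 12, 5, 10 → best response Left.
Shop 2 against Center: payoffs 4, 5, 3 → best response Center.
No profile is a mutual best response for all players.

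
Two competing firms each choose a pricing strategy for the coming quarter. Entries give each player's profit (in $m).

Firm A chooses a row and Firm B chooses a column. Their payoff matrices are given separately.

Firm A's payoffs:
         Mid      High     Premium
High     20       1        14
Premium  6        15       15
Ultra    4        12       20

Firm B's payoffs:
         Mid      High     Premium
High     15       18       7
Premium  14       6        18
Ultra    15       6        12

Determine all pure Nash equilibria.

Firm A against Mid: payoffs 20, 6, 4 → best response High.
Firm A against High: payoffs 1, 15, 12 → best response Premium.
Firm A against Premium: payoffs 14, 15, 20 → best response Ultra.
Firm B against High: payoffs 15, 18, 7 → best response High.
Firm B against Premium: payoffs 14, 6, 18 → best response Premium.
Firm B against Ultra: payoffs 15, 6, 12 → best response Mid.
No profile is a mutual best response for all players.

There is no pure-strategy Nash equilibrium.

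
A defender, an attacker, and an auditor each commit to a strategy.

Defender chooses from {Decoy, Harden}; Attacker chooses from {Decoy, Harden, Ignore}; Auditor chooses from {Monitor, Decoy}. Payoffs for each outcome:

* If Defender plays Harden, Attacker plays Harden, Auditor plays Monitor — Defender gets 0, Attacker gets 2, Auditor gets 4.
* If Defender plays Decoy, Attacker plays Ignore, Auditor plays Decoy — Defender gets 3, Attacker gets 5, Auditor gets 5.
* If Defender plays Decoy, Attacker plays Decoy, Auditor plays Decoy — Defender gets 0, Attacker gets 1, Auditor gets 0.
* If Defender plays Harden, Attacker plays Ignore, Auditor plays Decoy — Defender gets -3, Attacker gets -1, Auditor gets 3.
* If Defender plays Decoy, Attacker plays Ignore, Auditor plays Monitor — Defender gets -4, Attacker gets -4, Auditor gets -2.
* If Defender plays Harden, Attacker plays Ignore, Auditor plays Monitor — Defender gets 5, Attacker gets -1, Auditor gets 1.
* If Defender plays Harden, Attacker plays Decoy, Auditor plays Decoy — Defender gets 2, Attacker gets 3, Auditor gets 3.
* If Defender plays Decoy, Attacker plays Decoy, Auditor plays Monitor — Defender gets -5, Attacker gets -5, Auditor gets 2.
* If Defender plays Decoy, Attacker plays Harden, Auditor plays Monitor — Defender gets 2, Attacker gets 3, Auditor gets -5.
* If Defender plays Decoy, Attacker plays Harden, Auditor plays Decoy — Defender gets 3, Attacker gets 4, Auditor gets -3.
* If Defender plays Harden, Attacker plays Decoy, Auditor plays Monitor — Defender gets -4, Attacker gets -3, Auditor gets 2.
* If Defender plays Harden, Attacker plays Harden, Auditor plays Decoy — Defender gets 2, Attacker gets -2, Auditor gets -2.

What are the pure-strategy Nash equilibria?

Defender against (Decoy, Monitor): payoffs -5, -4 → best response Harden.
Defender against (Decoy, Decoy): payoffs 0, 2 → best response Harden.
Defender against (Harden, Monitor): payoffs 2, 0 → best response Decoy.
Defender against (Harden, Decoy): payoffs 3, 2 → best response Decoy.
Defender against (Ignore, Monitor): payoffs -4, 5 → best response Harden.
Defender against (Ignore, Decoy): payoffs 3, -3 → best response Decoy.
Attacker against (Decoy, Monitor): payoffs -5, 3, -4 → best response Harden.
Attacker against (Decoy, Decoy): payoffs 1, 4, 5 → best response Ignore.
Attacker against (Harden, Monitor): payoffs -3, 2, -1 → best response Harden.
Attacker against (Harden, Decoy): payoffs 3, -2, -1 → best response Decoy.
Auditor against (Decoy, Decoy): payoffs 2, 0 → best response Monitor.
Auditor against (Decoy, Harden): payoffs -5, -3 → best response Decoy.
Auditor against (Decoy, Ignore): payoffs -2, 5 → best response Decoy.
Auditor against (Harden, Decoy): payoffs 2, 3 → best response Decoy.
Auditor against (Harden, Harden): payoffs 4, -2 → best response Monitor.
Auditor against (Harden, Ignore): payoffs 1, 3 → best response Decoy.
Mutual best responses: (Decoy, Ignore, Decoy); (Harden, Decoy, Decoy).

The pure Nash equilibria are (Decoy, Ignore, Decoy) and (Harden, Decoy, Decoy).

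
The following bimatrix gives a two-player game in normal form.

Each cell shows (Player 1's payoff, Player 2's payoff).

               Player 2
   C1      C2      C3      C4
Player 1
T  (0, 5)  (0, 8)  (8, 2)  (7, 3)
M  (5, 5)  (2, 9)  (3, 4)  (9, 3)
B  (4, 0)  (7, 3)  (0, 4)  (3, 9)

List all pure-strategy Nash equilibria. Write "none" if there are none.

This game has no pure Nash equilibrium.

Player 1 against C1: payoffs 0, 5, 4 → best response M.
Player 1 against C2: payoffs 0, 2, 7 → best response B.
Player 1 against C3: payoffs 8, 3, 0 → best response T.
Player 1 against C4: payoffs 7, 9, 3 → best response M.
Player 2 against T: payoffs 5, 8, 2, 3 → best response C2.
Player 2 against M: payoffs 5, 9, 4, 3 → best response C2.
Player 2 against B: payoffs 0, 3, 4, 9 → best response C4.
No profile is a mutual best response for all players.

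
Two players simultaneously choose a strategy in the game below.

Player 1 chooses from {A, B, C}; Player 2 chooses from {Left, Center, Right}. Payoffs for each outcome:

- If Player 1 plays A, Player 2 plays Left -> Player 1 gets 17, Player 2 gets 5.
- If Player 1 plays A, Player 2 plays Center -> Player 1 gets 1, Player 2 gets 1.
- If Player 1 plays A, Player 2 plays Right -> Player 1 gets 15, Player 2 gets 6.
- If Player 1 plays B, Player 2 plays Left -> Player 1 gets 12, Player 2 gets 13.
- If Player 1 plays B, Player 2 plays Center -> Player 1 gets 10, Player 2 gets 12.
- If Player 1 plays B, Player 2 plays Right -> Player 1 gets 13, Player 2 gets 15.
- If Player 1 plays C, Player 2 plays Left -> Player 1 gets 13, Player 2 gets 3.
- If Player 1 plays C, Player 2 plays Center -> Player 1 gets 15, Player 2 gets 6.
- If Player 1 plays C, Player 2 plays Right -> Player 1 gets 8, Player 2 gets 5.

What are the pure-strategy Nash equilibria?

(A, Left): Player 2 can switch to Right (5 → 6). Not NE.
(A, Center): Player 1 can switch to B (1 → 10). Not NE.
(A, Right): Player 1 gets 15, best alternative 13; Player 2 gets 6, best alternative 5. No profitable deviation — NE.
(B, Left): Player 1 can switch to A (12 → 17). Not NE.
(B, Center): Player 1 can switch to C (10 → 15). Not NE.
(B, Right): Player 1 can switch to A (13 → 15). Not NE.
(C, Left): Player 1 can switch to A (13 → 17). Not NE.
(C, Center): Player 1 gets 15, best alternative 10; Player 2 gets 6, best alternative 5. No profitable deviation — NE.
(C, Right): Player 1 can switch to A (8 → 15). Not NE.

Pure-strategy Nash equilibria: (A, Right); (C, Center)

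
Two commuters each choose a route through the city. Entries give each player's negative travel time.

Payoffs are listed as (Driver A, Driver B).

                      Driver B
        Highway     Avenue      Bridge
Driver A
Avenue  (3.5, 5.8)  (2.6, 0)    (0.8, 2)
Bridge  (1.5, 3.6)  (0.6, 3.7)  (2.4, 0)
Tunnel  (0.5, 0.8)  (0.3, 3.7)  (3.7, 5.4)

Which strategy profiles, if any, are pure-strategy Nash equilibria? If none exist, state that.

The pure Nash equilibria are (Avenue, Highway), (Tunnel, Bridge).

For each strategy profile, look for a profitable unilateral deviation.
(Avenue, Highway): Driver A gets 3.5, best alternative 1.5; Driver B gets 5.8, best alternative 2. No profitable deviation — NE.
(Avenue, Avenue): Driver B can switch to Highway (0 → 5.8). Not NE.
(Avenue, Bridge): Driver A can switch to Bridge (0.8 → 2.4). Not NE.
(Bridge, Highway): Driver A can switch to Avenue (1.5 → 3.5). Not NE.
(Bridge, Avenue): Driver A can switch to Avenue (0.6 → 2.6). Not NE.
(Bridge, Bridge): Driver A can switch to Tunnel (2.4 → 3.7). Not NE.
(Tunnel, Highway): Driver A can switch to Avenue (0.5 → 3.5). Not NE.
(Tunnel, Bridge): Driver A gets 3.7, best alternative 2.4; Driver B gets 5.4, best alternative 3.7. No profitable deviation — NE.
(The remaining 1 profile has a profitable deviation by the same check.)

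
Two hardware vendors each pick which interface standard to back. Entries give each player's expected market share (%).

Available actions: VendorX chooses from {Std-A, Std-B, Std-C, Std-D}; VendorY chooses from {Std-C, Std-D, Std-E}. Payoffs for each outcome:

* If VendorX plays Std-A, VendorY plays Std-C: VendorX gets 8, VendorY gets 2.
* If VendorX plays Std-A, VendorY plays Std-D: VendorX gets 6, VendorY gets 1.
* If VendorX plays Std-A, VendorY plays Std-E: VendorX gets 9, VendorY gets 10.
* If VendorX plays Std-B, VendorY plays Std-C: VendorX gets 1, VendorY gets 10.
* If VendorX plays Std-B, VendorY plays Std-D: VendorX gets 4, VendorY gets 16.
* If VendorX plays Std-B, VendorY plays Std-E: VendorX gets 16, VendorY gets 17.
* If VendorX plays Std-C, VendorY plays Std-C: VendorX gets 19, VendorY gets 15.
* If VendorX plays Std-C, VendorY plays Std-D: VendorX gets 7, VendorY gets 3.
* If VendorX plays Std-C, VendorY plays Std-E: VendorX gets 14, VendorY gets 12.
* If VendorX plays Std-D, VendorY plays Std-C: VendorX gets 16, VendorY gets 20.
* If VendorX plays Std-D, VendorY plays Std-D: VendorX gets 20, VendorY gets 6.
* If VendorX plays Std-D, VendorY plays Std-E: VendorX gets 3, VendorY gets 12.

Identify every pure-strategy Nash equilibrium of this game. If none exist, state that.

(Std-A, Std-C): VendorX can switch to Std-C (8 → 19). Not NE.
(Std-A, Std-D): VendorX can switch to Std-C (6 → 7). Not NE.
(Std-A, Std-E): VendorX can switch to Std-B (9 → 16). Not NE.
(Std-B, Std-C): VendorX can switch to Std-A (1 → 8). Not NE.
(Std-B, Std-D): VendorX can switch to Std-A (4 → 6). Not NE.
(Std-B, Std-E): VendorX gets 16, best alternative 14; VendorY gets 17, best alternative 16. No profitable deviation — NE.
(Std-C, Std-C): VendorX gets 19, best alternative 16; VendorY gets 15, best alternative 12. No profitable deviation — NE.
(Std-C, Std-D): VendorX can switch to Std-D (7 → 20). Not NE.
(Std-C, Std-E): VendorX can switch to Std-B (14 → 16). Not NE.
(Std-D, Std-C): VendorX can switch to Std-C (16 → 19). Not NE.
(Std-D, Std-D): VendorY can switch to Std-C (6 → 20). Not NE.
(Std-D, Std-E): VendorX can switch to Std-A (3 → 9). Not NE.

The pure Nash equilibria are (Std-B, Std-E); (Std-C, Std-C).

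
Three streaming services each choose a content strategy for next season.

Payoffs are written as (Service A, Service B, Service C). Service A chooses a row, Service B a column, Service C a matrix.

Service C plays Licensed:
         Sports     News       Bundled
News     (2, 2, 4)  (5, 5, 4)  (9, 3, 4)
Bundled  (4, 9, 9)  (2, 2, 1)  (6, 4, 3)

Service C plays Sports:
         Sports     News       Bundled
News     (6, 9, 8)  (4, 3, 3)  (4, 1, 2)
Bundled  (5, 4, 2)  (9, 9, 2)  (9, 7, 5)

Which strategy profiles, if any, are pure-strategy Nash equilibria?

(News, Sports, Sports) and (News, News, Licensed) and (Bundled, Sports, Licensed) and (Bundled, News, Sports)

Mark each player's best response to every combination of opponents' strategies; a profile where every player is best-responding is a pure Nash equilibrium.
Service A against (Sports, Licensed): payoffs 2, 4 → best response Bundled.
Service A against (Sports, Sports): payoffs 6, 5 → best response News.
Service A against (News, Licensed): payoffs 5, 2 → best response News.
Service A against (News, Sports): payoffs 4, 9 → best response Bundled.
Service A against (Bundled, Licensed): payoffs 9, 6 → best response News.
Service A against (Bundled, Sports): payoffs 4, 9 → best response Bundled.
Service B against (News, Licensed): payoffs 2, 5, 3 → best response News.
Service B against (News, Sports): payoffs 9, 3, 1 → best response Sports.
Service B against (Bundled, Licensed): payoffs 9, 2, 4 → best response Sports.
Service B against (Bundled, Sports): payoffs 4, 9, 7 → best response News.
Service C against (News, Sports): payoffs 4, 8 → best response Sports.
Service C against (News, News): payoffs 4, 3 → best response Licensed.
Service C against (News, Bundled): payoffs 4, 2 → best response Licensed.
Service C against (Bundled, Sports): payoffs 9, 2 → best response Licensed.
Service C against (Bundled, News): payoffs 1, 2 → best response Sports.
Service C against (Bundled, Bundled): payoffs 3, 5 → best response Sports.
Mutual best responses: (News, Sports, Sports); (News, News, Licensed); (Bundled, Sports, Licensed); (Bundled, News, Sports).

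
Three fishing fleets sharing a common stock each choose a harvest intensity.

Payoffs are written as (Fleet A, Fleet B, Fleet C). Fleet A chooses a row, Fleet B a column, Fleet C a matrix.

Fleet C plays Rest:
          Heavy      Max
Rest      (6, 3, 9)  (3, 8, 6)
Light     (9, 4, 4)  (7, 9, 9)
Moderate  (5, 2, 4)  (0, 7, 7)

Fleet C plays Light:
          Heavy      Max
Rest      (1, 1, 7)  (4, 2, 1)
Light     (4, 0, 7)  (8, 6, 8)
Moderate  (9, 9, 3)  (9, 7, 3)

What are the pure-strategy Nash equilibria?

Pure NE: (Light, Max, Rest)

For each strategy profile, look for a profitable unilateral deviation.
(Rest, Heavy, Rest): Fleet A can switch to Light (6 → 9). Not NE.
(Rest, Heavy, Light): Fleet A can switch to Light (1 → 4). Not NE.
(Rest, Max, Rest): Fleet A can switch to Light (3 → 7). Not NE.
(Rest, Max, Light): Fleet A can switch to Light (4 → 8). Not NE.
(Light, Heavy, Rest): Fleet B can switch to Max (4 → 9). Not NE.
(Light, Heavy, Light): Fleet A can switch to Moderate (4 → 9). Not NE.
(Light, Max, Rest): Fleet A gets 7, best alternative 3; Fleet B gets 9, best alternative 4; Fleet C gets 9, best alternative 8. No profitable deviation — NE.
(Light, Max, Light): Fleet A can switch to Moderate (8 → 9). Not NE.
(Moderate, Heavy, Rest): Fleet A can switch to Rest (5 → 6). Not NE.
(Moderate, Heavy, Light): Fleet C can switch to Rest (3 → 4). Not NE.
(Moderate, Max, Rest): Fleet A can switch to Rest (0 → 3). Not NE.
(Moderate, Max, Light): Fleet B can switch to Heavy (7 → 9). Not NE.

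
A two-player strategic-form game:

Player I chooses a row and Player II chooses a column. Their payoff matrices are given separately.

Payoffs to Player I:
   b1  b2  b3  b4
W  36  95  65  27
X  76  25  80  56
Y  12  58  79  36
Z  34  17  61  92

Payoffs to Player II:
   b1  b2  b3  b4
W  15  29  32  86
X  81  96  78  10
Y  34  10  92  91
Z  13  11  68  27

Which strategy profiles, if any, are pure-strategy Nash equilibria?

(W, b1): Player I can switch to X (36 → 76). Not NE.
(W, b2): Player II can switch to b3 (29 → 32). Not NE.
(W, b3): Player I can switch to X (65 → 80). Not NE.
(W, b4): Player I can switch to X (27 → 56). Not NE.
(X, b1): Player II can switch to b2 (81 → 96). Not NE.
(X, b2): Player I can switch to W (25 → 95). Not NE.
(X, b3): Player II can switch to b1 (78 → 81). Not NE.
(X, b4): Player I can switch to Z (56 → 92). Not NE.
(Y, b1): Player I can switch to W (12 → 36). Not NE.
(Y, b2): Player I can switch to W (58 → 95). Not NE.
(Y, b3): Player I can switch to X (79 → 80). Not NE.
(Y, b4): Player I can switch to X (36 → 56). Not NE.
(The remaining 4 profiles each have a profitable deviation by the same check.)

This game has no pure Nash equilibrium.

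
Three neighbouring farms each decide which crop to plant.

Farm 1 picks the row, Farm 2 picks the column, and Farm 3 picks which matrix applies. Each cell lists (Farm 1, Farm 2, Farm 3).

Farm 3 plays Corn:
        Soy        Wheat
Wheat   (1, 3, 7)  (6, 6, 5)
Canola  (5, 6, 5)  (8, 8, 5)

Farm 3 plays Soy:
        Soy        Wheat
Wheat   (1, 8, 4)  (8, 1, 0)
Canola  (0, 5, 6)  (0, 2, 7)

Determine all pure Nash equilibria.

Check each profile: it is a Nash equilibrium iff no player can strictly gain by switching unilaterally.
(Wheat, Soy, Corn): Farm 1 can switch to Canola (1 → 5). Not NE.
(Wheat, Soy, Soy): Farm 3 can switch to Corn (4 → 7). Not NE.
(Wheat, Wheat, Corn): Farm 1 can switch to Canola (6 → 8). Not NE.
(Wheat, Wheat, Soy): Farm 2 can switch to Soy (1 → 8). Not NE.
(Canola, Soy, Corn): Farm 2 can switch to Wheat (6 → 8). Not NE.
(Canola, Soy, Soy): Farm 1 can switch to Wheat (0 → 1). Not NE.
(Canola, Wheat, Corn): Farm 3 can switch to Soy (5 → 7). Not NE.
(Canola, Wheat, Soy): Farm 1 can switch to Wheat (0 → 8). Not NE.

This game has no pure Nash equilibrium.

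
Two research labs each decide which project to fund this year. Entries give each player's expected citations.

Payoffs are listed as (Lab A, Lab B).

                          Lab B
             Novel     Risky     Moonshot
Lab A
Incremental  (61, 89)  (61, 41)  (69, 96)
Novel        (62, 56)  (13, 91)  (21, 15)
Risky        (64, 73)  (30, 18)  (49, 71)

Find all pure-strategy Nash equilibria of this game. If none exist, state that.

(Incremental, Moonshot); (Risky, Novel)

(Incremental, Novel): Lab A can switch to Novel (61 → 62). Not NE.
(Incremental, Risky): Lab B can switch to Novel (41 → 89). Not NE.
(Incremental, Moonshot): Lab A gets 69, best alternative 49; Lab B gets 96, best alternative 89. No profitable deviation — NE.
(Novel, Novel): Lab A can switch to Risky (62 → 64). Not NE.
(Novel, Risky): Lab A can switch to Incremental (13 → 61). Not NE.
(Novel, Moonshot): Lab A can switch to Incremental (21 → 69). Not NE.
(Risky, Novel): Lab A gets 64, best alternative 62; Lab B gets 73, best alternative 71. No profitable deviation — NE.
(Risky, Risky): Lab A can switch to Incremental (30 → 61). Not NE.
(The remaining 1 profile has a profitable deviation by the same check.)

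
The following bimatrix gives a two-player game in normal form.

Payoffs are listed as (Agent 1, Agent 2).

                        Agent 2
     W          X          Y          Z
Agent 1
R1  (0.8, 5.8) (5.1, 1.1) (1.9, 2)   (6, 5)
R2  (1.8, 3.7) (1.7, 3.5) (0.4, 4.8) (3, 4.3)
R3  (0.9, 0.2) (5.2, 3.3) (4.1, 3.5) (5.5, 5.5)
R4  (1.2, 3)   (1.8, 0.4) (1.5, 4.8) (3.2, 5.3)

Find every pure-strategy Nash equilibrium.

No pure-strategy Nash equilibrium.

Agent 1 against W: payoffs 0.8, 1.8, 0.9, 1.2 → best response R2.
Agent 1 against X: payoffs 5.1, 1.7, 5.2, 1.8 → best response R3.
Agent 1 against Y: payoffs 1.9, 0.4, 4.1, 1.5 → best response R3.
Agent 1 against Z: payoffs 6, 3, 5.5, 3.2 → best response R1.
Agent 2 against R1: payoffs 5.8, 1.1, 2, 5 → best response W.
Agent 2 against R2: payoffs 3.7, 3.5, 4.8, 4.3 → best response Y.
Agent 2 against R3: payoffs 0.2, 3.3, 3.5, 5.5 → best response Z.
Agent 2 against R4: payoffs 3, 0.4, 4.8, 5.3 → best response Z.
No profile is a mutual best response for all players.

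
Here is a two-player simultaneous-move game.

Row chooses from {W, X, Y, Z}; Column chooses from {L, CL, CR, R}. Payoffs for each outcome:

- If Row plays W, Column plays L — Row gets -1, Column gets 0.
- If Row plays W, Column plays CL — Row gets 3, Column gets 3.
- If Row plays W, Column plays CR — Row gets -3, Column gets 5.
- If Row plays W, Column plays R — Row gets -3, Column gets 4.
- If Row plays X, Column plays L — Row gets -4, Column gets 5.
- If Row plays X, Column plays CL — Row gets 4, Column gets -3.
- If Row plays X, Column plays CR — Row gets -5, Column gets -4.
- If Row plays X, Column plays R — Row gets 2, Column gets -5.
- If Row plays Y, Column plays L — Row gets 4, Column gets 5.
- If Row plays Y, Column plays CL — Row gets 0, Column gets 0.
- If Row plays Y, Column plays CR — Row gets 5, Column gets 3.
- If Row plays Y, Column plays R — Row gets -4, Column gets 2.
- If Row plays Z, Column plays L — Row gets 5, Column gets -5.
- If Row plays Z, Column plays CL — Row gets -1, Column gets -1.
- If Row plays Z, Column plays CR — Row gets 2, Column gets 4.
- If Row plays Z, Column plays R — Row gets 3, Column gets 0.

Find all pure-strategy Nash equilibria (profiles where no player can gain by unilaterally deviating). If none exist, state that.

Row against L: payoffs -1, -4, 4, 5 → best response Z.
Row against CL: payoffs 3, 4, 0, -1 → best response X.
Row against CR: payoffs -3, -5, 5, 2 → best response Y.
Row against R: payoffs -3, 2, -4, 3 → best response Z.
Column against W: payoffs 0, 3, 5, 4 → best response CR.
Column against X: payoffs 5, -3, -4, -5 → best response L.
Column against Y: payoffs 5, 0, 3, 2 → best response L.
Column against Z: payoffs -5, -1, 4, 0 → best response CR.
No profile is a mutual best response for all players.

No pure-strategy Nash equilibrium.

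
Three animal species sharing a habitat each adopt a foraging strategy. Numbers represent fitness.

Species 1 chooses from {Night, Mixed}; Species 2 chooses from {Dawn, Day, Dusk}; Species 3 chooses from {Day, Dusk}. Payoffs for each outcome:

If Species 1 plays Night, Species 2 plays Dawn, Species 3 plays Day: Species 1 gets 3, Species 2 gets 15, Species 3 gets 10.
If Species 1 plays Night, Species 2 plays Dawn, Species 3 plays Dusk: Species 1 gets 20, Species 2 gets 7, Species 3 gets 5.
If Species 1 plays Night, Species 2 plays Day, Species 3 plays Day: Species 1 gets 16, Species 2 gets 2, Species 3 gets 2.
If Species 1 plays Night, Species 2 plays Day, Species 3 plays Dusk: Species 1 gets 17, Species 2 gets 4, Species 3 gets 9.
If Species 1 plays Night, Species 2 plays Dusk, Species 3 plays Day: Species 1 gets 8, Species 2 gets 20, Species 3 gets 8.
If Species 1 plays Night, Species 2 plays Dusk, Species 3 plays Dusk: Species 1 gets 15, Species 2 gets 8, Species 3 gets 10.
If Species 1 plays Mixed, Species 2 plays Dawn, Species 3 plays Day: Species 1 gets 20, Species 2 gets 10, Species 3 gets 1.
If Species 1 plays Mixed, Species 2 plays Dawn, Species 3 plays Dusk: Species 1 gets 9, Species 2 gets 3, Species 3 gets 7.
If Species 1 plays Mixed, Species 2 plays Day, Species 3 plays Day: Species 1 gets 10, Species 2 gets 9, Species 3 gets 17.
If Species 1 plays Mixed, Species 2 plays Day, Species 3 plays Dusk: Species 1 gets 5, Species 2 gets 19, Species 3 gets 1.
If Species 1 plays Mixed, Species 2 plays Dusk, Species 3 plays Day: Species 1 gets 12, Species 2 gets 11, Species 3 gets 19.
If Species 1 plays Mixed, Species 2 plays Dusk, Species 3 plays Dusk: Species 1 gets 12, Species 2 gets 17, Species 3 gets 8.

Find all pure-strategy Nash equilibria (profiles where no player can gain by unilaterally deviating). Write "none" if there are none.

Mark each player's best response to every combination of opponents' strategies; a profile where every player is best-responding is a pure Nash equilibrium.
Species 1 against (Dawn, Day): payoffs 3, 20 → best response Mixed.
Species 1 against (Dawn, Dusk): payoffs 20, 9 → best response Night.
Species 1 against (Day, Day): payoffs 16, 10 → best response Night.
Species 1 against (Day, Dusk): payoffs 17, 5 → best response Night.
Species 1 against (Dusk, Day): payoffs 8, 12 → best response Mixed.
Species 1 against (Dusk, Dusk): payoffs 15, 12 → best response Night.
Species 2 against (Night, Day): payoffs 15, 2, 20 → best response Dusk.
Species 2 against (Night, Dusk): payoffs 7, 4, 8 → best response Dusk.
Species 2 against (Mixed, Day): payoffs 10, 9, 11 → best response Dusk.
Species 2 against (Mixed, Dusk): payoffs 3, 19, 17 → best response Day.
Species 3 against (Night, Dawn): payoffs 10, 5 → best response Day.
Species 3 against (Night, Day): payoffs 2, 9 → best response Dusk.
Species 3 against (Night, Dusk): payoffs 8, 10 → best response Dusk.
Species 3 against (Mixed, Dawn): payoffs 1, 7 → best response Dusk.
Species 3 against (Mixed, Day): payoffs 17, 1 → best response Day.
Species 3 against (Mixed, Dusk): payoffs 19, 8 → best response Day.
Mutual best responses: (Night, Dusk, Dusk); (Mixed, Dusk, Day).

Pure-strategy Nash equilibria: (Night, Dusk, Dusk) and (Mixed, Dusk, Day)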